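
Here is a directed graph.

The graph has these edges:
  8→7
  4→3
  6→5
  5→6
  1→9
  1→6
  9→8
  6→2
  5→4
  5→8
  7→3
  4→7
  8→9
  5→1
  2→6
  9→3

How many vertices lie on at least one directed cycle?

6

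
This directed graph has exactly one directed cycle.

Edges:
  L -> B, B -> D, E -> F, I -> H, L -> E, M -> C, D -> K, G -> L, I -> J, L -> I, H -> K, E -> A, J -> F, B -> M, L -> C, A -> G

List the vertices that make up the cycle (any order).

A, E, G, L

DFS with gray/black marking from L:
L gray
  B gray
    M gray
      C gray
      C black
    M black
    D gray
      K gray
      K black
    D black
  B black
  I gray
    J gray
      F gray
      F black
    J black
    H gray
      H→K: K black — skip
    H black
  I black
  E gray
    E→F: F black — skip
    A gray
      G gray
        G→L: L is gray → back edge
Back edge closes the cycle L → E → A → G → L; its vertices are {A, E, G, L}.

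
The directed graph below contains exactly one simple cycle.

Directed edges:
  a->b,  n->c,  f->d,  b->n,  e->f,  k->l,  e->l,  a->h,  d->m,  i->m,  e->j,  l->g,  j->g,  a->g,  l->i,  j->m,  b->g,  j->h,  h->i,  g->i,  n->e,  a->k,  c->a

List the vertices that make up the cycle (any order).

a, b, c, n

DFS with gray/black marking from b:
b gray
  g gray
    i gray
      m gray
      m black
    i black
  g black
  n gray
    c gray
      a gray
        a→b: b is gray → back edge
Back edge closes the cycle b → n → c → a → b; its vertices are {a, b, c, n}.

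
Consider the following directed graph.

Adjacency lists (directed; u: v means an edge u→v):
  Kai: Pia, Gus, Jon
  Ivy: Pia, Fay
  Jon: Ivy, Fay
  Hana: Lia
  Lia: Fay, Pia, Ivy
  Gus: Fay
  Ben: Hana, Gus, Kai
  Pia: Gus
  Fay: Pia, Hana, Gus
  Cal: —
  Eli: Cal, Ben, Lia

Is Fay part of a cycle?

Fay is on a cycle iff Fay can reach itself via ≥1 edge.
Fay → Gus → Fay — yes.

Yes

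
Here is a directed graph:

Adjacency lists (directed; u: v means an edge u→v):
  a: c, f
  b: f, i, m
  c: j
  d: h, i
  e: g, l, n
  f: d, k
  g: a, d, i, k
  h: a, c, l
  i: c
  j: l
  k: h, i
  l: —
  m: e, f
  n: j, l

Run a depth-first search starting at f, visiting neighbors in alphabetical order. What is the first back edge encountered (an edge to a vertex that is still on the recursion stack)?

a→f

DFS from f (visiting neighbors in alphabetical order); mark gray on enter, black on exit:
f gray
  d gray
    h gray
      a gray
        c gray
          j gray
            l gray
            l black
          j black
        c black
        a→f: f is gray → back edge
First back edge: a → f.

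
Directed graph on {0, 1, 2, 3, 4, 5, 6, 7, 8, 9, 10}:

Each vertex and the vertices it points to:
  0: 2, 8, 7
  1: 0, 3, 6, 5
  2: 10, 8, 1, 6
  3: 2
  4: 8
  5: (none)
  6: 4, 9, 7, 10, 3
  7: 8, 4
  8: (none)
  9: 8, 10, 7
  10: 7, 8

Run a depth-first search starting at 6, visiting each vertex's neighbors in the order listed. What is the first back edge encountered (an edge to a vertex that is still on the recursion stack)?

DFS from 6 (visiting each vertex's neighbors in the order listed); mark gray on enter, black on exit:
6 gray
  4 gray
    8 gray
    8 black
  4 black
  9 gray
    9→8: 8 black — skip
    10 gray
      7 gray
        7→8: 8 black — skip
        7→4: 4 black — skip
      7 black
      10→8: 8 black — skip
    10 black
    9→7: 7 black — skip
  9 black
  6→7: 7 black — skip
  6→10: 10 black — skip
  3 gray
    2 gray
      2→10: 10 black — skip
      2→8: 8 black — skip
      1 gray
        0 gray
          0→2: 2 is gray → back edge
First back edge: 0 → 2.

0→2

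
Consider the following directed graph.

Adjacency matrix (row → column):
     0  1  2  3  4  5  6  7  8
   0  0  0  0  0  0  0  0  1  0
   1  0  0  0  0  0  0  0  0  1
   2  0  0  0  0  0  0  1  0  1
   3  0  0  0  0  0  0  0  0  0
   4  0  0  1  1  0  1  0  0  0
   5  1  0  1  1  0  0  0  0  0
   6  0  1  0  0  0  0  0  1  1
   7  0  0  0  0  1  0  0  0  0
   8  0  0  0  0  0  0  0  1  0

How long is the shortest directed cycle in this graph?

4

For each vertex v, BFS finds the shortest path from v back to v.
The shortest such closed walk is 7 → 4 → 2 → 6 → 7, length 4.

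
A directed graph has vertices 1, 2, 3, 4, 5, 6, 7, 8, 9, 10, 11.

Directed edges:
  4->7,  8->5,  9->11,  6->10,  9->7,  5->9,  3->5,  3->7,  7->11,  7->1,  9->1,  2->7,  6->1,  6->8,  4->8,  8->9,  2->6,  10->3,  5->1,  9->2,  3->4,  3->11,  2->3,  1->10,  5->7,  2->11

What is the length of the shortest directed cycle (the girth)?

4

For each vertex v, BFS finds the shortest path from v back to v.
The shortest such closed walk is 2 → 6 → 8 → 9 → 2, length 4.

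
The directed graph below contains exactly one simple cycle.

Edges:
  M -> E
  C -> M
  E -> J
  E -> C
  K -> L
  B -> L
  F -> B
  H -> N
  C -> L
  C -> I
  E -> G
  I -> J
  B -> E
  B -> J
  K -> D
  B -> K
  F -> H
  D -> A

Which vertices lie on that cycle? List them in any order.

DFS with gray/black marking from E:
E gray
  C gray
    M gray
      M→E: E is gray → back edge
Back edge closes the cycle E → C → M → E; its vertices are {C, E, M}.

C, E, M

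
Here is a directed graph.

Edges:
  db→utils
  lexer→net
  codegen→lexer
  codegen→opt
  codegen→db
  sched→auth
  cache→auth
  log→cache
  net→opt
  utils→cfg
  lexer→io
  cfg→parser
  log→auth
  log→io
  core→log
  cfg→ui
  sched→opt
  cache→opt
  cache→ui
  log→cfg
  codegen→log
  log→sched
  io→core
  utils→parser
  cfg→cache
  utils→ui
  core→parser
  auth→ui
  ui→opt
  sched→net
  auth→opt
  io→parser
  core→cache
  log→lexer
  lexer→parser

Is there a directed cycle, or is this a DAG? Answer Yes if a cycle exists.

Yes

DFS with white/gray/black marking, starting from codegen:
codegen gray
  lexer gray
    parser gray
    parser black
    io gray
      io→parser: parser black — skip
      core gray
        core→parser: parser black — skip
        log gray
          auth gray
            opt gray
            opt black
            ui gray
              ui→opt: opt black — skip
            ui black
          auth black
          cfg gray
            cache gray
              cache→ui: ui black — skip
              cache→opt: opt black — skip
              cache→auth: auth black — skip
            cache black
            cfg→ui: ui black — skip
            cfg→parser: parser black — skip
          cfg black
          log→cache: cache black — skip
          log→lexer: lexer is gray → back edge
Back edge found, so a cycle exists: lexer → io → core → log → lexer.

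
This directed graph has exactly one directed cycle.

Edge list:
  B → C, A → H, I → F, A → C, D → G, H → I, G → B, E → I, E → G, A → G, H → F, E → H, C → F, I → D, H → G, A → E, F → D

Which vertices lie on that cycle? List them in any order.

DFS with gray/black marking from G:
G gray
  B gray
    C gray
      F gray
        D gray
          D→G: G is gray → back edge
Back edge closes the cycle G → B → C → F → D → G; its vertices are {B, C, D, F, G}.

B, C, D, F, G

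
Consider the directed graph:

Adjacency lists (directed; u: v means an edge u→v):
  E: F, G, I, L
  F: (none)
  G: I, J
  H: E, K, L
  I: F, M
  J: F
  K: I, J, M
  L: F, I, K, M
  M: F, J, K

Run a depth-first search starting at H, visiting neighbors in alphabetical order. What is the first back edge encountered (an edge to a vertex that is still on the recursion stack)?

K->I

DFS from H (visiting neighbors in alphabetical order); mark gray on enter, black on exit:
H gray
  E gray
    F gray
    F black
    G gray
      I gray
        I→F: F black — skip
        M gray
          M→F: F black — skip
          J gray
            J→F: F black — skip
          J black
          K gray
            K→I: I is gray → back edge
First back edge: K → I.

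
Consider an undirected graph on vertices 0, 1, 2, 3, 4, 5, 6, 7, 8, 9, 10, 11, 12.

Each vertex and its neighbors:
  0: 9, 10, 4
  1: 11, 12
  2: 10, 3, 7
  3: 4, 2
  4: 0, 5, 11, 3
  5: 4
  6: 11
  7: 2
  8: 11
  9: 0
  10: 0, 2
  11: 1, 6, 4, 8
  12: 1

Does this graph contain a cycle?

Yes

DFS, tracking each vertex's parent; an edge to a visited non-parent vertex closes a cycle.
Start from 3:
visit 3 (parent –)
  visit 4 (parent 3)
    visit 0 (parent 4)
      visit 9 (parent 0)
        9–0: parent, skip
      visit 10 (parent 0)
        10–0: parent, skip
        visit 2 (parent 10)
          2–10: parent, skip
          2–3: 3 visited and ≠ parent → cycle
Cycle: 3 – 4 – 0 – 10 – 2 – 3.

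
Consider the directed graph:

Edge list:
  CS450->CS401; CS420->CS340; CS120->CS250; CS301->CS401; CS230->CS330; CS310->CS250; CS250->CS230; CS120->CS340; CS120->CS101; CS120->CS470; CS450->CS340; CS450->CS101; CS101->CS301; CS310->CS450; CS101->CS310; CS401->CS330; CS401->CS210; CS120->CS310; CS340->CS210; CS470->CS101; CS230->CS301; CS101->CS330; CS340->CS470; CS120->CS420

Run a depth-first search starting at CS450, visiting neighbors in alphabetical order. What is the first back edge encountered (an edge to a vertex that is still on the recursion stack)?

CS310->CS450

DFS from CS450 (visiting neighbors in alphabetical order); mark gray on enter, black on exit:
CS450 gray
  CS101 gray
    CS301 gray
      CS401 gray
        CS210 gray
        CS210 black
        CS330 gray
        CS330 black
      CS401 black
    CS301 black
    CS310 gray
      CS250 gray
        CS230 gray
          CS230→CS301: CS301 black — skip
          CS230→CS330: CS330 black — skip
        CS230 black
      CS250 black
      CS310→CS450: CS450 is gray → back edge
First back edge: CS310 → CS450.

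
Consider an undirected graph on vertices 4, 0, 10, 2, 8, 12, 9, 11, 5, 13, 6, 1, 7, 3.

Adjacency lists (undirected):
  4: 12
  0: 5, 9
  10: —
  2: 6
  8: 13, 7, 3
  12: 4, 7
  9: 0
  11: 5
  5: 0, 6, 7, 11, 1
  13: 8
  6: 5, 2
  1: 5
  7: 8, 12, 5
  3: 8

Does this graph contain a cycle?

DFS, tracking each vertex's parent; an edge to a visited non-parent vertex closes a cycle.
Start from 10:
visit 10 (parent –)
visit 4 (parent –)
  visit 12 (parent 4)
    12–4: parent, skip
    visit 7 (parent 12)
      visit 8 (parent 7)
        visit 13 (parent 8)
          13–8: parent, skip
        8–7: parent, skip
        visit 3 (parent 8)
          3–8: parent, skip
      7–12: parent, skip
      visit 5 (parent 7)
        visit 0 (parent 5)
          0–5: parent, skip
          visit 9 (parent 0)
            9–0: parent, skip
        visit 6 (parent 5)
          6–5: parent, skip
          visit 2 (parent 6)
            2–6: parent, skip
        5–7: parent, skip
        visit 11 (parent 5)
          11–5: parent, skip
        visit 1 (parent 5)
          1–5: parent, skip
No non-parent visited neighbor found — the graph is a forest.

No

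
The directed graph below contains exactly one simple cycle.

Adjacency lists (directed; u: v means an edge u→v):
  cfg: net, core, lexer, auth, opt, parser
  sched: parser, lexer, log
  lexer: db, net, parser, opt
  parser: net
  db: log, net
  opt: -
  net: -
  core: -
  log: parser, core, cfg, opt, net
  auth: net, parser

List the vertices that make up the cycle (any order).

db, cfg, log, lexer

DFS with gray/black marking from log:
log gray
  parser gray
    net gray
    net black
  parser black
  core gray
  core black
  cfg gray
    cfg→net: net black — skip
    cfg→core: core black — skip
    lexer gray
      db gray
        db→log: log is gray → back edge
Back edge closes the cycle log → cfg → lexer → db → log; its vertices are {db, cfg, log, lexer}.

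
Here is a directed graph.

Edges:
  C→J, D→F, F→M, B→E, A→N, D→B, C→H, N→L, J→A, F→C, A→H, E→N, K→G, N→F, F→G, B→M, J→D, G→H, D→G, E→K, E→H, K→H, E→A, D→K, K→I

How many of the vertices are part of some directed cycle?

8

A vertex is on a directed cycle iff it belongs to a strongly connected component of size ≥ 2 (or has a self-loop).
The vertices on cycles are {A, B, C, D, E, F, J, N} — 8 in total.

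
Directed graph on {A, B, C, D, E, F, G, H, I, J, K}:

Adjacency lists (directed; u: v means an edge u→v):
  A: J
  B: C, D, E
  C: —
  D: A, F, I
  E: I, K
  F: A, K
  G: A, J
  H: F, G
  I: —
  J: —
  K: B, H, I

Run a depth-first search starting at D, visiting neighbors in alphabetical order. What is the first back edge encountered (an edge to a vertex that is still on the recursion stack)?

DFS from D (visiting neighbors in alphabetical order); mark gray on enter, black on exit:
D gray
  A gray
    J gray
    J black
  A black
  F gray
    F→A: A black — skip
    K gray
      B gray
        C gray
        C black
        B→D: D is gray → back edge
First back edge: B → D.

B→D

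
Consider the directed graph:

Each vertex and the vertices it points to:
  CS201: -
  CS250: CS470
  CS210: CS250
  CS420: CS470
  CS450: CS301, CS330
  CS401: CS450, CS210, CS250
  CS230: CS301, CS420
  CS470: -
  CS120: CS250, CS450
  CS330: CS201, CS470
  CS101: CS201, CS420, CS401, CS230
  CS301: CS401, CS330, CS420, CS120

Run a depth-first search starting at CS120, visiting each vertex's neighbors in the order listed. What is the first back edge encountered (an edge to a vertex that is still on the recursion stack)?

DFS from CS120 (visiting each vertex's neighbors in the order listed); mark gray on enter, black on exit:
CS120 gray
  CS250 gray
    CS470 gray
    CS470 black
  CS250 black
  CS450 gray
    CS301 gray
      CS401 gray
        CS401→CS450: CS450 is gray → back edge
First back edge: CS401 → CS450.

CS401→CS450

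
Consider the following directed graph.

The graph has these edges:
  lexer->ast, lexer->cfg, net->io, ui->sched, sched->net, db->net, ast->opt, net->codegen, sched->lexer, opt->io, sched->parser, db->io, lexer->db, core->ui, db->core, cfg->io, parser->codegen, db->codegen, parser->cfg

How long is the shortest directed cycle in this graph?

5

For each vertex v, BFS finds the shortest path from v back to v.
The shortest such closed walk is sched → lexer → db → core → ui → sched, length 5.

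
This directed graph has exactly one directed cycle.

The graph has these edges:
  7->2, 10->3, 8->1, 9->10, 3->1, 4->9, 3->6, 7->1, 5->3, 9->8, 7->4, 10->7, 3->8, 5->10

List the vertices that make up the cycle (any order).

4, 7, 9, 10

DFS with gray/black marking from 10:
10 gray
  3 gray
    8 gray
      1 gray
      1 black
    8 black
    6 gray
    6 black
    3→1: 1 black — skip
  3 black
  7 gray
    7→1: 1 black — skip
    4 gray
      9 gray
        9→10: 10 is gray → back edge
Back edge closes the cycle 10 → 7 → 4 → 9 → 10; its vertices are {4, 7, 9, 10}.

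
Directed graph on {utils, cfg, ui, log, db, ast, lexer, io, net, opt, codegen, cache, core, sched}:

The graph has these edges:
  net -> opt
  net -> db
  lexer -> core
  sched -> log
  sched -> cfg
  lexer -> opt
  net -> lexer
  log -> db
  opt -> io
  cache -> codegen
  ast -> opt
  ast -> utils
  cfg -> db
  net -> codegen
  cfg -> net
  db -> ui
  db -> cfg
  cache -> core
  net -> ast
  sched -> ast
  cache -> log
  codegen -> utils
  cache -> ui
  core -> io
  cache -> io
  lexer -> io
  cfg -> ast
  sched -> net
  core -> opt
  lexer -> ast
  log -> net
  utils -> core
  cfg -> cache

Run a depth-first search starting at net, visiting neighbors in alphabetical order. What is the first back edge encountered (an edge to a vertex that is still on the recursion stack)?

log->db

DFS from net (visiting neighbors in alphabetical order); mark gray on enter, black on exit:
net gray
  ast gray
    opt gray
      io gray
      io black
    opt black
    utils gray
      core gray
        core→io: io black — skip
        core→opt: opt black — skip
      core black
    utils black
  ast black
  codegen gray
    codegen→utils: utils black — skip
  codegen black
  db gray
    cfg gray
      cfg→ast: ast black — skip
      cache gray
        cache→codegen: codegen black — skip
        cache→core: core black — skip
        cache→io: io black — skip
        log gray
          log→db: db is gray → back edge
First back edge: log → db.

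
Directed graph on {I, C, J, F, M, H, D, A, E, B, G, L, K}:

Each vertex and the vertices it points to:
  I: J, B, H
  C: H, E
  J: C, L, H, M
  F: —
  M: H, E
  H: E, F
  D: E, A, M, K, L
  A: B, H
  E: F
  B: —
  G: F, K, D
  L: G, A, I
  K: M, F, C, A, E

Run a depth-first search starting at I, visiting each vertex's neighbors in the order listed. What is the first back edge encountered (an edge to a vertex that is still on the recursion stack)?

D->L

DFS from I (visiting each vertex's neighbors in the order listed); mark gray on enter, black on exit:
I gray
  J gray
    C gray
      H gray
        E gray
          F gray
          F black
        E black
        H→F: F black — skip
      H black
      C→E: E black — skip
    C black
    L gray
      G gray
        G→F: F black — skip
        K gray
          M gray
            M→H: H black — skip
            M→E: E black — skip
          M black
          K→F: F black — skip
          K→C: C black — skip
          A gray
            B gray
            B black
            A→H: H black — skip
          A black
          K→E: E black — skip
        K black
        D gray
          D→E: E black — skip
          D→A: A black — skip
          D→M: M black — skip
          D→K: K black — skip
          D→L: L is gray → back edge
First back edge: D → L.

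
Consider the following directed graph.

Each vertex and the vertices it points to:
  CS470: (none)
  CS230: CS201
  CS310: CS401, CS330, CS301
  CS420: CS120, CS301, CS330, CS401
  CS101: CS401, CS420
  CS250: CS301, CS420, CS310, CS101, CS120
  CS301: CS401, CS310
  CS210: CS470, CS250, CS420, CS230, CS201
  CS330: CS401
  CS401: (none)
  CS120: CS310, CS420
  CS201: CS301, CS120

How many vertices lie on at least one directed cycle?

A vertex is on a directed cycle iff it belongs to a strongly connected component of size ≥ 2 (or has a self-loop).
The vertices on cycles are {CS120, CS301, CS310, CS420} — 4 in total.

4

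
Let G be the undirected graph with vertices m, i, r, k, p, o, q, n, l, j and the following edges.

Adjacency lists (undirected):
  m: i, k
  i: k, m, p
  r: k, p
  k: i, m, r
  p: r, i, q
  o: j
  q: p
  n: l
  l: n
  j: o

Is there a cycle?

DFS, tracking each vertex's parent; an edge to a visited non-parent vertex closes a cycle.
Start from q:
visit q (parent –)
  visit p (parent q)
    visit r (parent p)
      visit k (parent r)
        visit i (parent k)
          i–k: parent, skip
          visit m (parent i)
            m–i: parent, skip
            m–k: k visited and ≠ parent → cycle
Cycle: k – i – m – k.

Yes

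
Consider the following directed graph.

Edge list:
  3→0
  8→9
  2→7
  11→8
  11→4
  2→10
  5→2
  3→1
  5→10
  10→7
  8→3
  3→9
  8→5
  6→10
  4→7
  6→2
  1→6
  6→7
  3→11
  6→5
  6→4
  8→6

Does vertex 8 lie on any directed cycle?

Yes

8 is on a cycle iff 8 can reach itself via ≥1 edge.
8 → 3 → 11 → 8 — yes.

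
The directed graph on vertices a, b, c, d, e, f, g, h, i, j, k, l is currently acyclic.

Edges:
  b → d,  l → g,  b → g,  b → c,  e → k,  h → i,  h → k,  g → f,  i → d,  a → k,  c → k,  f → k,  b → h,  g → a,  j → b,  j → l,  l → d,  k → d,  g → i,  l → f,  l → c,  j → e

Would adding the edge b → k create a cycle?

No

Adding b→k creates a cycle iff k can already reach b.
Explore from k: no path reaches b. The graph stays acyclic.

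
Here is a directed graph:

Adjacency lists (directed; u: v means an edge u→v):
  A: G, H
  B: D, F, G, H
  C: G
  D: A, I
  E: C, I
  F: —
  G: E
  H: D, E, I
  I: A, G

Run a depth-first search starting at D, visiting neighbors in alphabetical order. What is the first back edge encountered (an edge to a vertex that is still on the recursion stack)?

DFS from D (visiting neighbors in alphabetical order); mark gray on enter, black on exit:
D gray
  A gray
    G gray
      E gray
        C gray
          C→G: G is gray → back edge
First back edge: C → G.

C->G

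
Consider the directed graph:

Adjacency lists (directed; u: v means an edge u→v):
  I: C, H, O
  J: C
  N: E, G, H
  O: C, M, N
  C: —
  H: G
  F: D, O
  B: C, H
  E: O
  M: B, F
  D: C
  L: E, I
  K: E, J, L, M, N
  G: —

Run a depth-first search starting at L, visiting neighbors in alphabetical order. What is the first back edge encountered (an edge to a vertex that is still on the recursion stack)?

F->O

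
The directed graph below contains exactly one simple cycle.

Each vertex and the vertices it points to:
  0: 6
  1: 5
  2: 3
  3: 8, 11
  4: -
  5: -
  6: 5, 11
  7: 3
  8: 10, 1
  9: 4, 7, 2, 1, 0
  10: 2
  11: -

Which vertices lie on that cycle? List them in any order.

DFS with gray/black marking from 3:
3 gray
  8 gray
    10 gray
      2 gray
        2→3: 3 is gray → back edge
Back edge closes the cycle 3 → 8 → 10 → 2 → 3; its vertices are {2, 3, 8, 10}.

2, 3, 8, 10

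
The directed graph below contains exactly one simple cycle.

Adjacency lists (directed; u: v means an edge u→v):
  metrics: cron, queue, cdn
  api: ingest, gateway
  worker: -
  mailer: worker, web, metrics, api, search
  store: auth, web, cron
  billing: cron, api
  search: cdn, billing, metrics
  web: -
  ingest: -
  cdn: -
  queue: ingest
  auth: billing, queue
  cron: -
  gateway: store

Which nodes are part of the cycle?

api, auth, store, billing, gateway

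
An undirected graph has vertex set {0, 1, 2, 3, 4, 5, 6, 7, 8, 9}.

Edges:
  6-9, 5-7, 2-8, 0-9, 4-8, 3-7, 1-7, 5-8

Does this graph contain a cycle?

No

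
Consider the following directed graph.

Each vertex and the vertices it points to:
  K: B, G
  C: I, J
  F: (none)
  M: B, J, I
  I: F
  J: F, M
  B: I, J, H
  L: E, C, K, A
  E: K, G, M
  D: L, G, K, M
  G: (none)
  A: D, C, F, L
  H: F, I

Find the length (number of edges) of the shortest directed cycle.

2

For each vertex v, BFS finds the shortest path from v back to v.
The shortest such closed walk is A → L → A, length 2.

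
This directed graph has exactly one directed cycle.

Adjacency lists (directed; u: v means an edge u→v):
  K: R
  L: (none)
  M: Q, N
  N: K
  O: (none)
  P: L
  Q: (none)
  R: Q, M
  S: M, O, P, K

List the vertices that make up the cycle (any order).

DFS with gray/black marking from K:
K gray
  R gray
    Q gray
    Q black
    M gray
      M→Q: Q black — skip
      N gray
        N→K: K is gray → back edge
Back edge closes the cycle K → R → M → N → K; its vertices are {K, M, N, R}.

K, M, N, R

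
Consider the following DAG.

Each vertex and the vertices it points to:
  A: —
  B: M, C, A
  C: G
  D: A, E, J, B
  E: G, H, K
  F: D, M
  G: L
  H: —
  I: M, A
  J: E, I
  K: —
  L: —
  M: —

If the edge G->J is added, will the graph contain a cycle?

Yes

Adding G→J creates a cycle iff J can already reach G.
Path from J: J → E → G.
So J → … → G → J is a cycle.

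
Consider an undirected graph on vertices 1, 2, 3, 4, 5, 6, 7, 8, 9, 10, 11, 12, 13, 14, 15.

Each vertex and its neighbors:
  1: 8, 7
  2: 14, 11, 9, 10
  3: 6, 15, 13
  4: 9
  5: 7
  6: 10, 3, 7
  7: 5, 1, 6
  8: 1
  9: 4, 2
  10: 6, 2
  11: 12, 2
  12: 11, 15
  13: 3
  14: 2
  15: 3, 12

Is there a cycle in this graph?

Yes

DFS, tracking each vertex's parent; an edge to a visited non-parent vertex closes a cycle.
Start from 14:
visit 14 (parent –)
  visit 2 (parent 14)
    2–14: parent, skip
    visit 11 (parent 2)
      visit 12 (parent 11)
        12–11: parent, skip
        visit 15 (parent 12)
          visit 3 (parent 15)
            visit 6 (parent 3)
              visit 10 (parent 6)
                10–6: parent, skip
                10–2: 2 visited and ≠ parent → cycle
Cycle: 2 – 11 – 12 – 15 – 3 – 6 – 10 – 2.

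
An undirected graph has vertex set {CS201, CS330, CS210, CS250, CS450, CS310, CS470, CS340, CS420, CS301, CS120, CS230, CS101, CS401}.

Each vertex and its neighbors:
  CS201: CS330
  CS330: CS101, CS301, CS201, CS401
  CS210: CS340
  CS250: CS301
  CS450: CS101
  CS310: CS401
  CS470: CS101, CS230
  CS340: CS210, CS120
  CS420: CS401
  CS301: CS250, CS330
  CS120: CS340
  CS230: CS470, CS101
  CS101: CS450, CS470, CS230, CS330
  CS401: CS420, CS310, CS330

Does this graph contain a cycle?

DFS, tracking each vertex's parent; an edge to a visited non-parent vertex closes a cycle.
Start from CS101:
visit CS101 (parent –)
  visit CS450 (parent CS101)
    CS450–CS101: parent, skip
  visit CS470 (parent CS101)
    CS470–CS101: parent, skip
    visit CS230 (parent CS470)
      CS230–CS470: parent, skip
      CS230–CS101: CS101 visited and ≠ parent → cycle
Cycle: CS101 – CS470 – CS230 – CS101.

Yes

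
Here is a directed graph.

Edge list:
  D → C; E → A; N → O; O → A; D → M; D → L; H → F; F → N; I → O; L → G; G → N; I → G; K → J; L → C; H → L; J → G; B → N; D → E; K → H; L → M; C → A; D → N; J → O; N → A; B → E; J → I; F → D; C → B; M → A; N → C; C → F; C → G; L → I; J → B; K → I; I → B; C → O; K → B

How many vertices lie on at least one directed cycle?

8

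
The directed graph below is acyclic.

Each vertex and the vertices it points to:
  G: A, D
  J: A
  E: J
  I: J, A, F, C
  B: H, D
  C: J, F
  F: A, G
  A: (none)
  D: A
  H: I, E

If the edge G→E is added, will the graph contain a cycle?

No

Adding G→E creates a cycle iff E can already reach G.
Explore from E: no path reaches G. The graph stays acyclic.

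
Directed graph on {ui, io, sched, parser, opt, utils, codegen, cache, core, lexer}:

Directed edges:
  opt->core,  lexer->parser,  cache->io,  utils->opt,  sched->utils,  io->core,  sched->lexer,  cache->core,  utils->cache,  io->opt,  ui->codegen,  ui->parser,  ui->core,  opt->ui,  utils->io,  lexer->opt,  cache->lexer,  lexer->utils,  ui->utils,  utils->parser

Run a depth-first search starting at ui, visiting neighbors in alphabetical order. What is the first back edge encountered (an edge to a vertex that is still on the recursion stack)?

opt→ui

DFS from ui (visiting neighbors in alphabetical order); mark gray on enter, black on exit:
ui gray
  codegen gray
  codegen black
  core gray
  core black
  parser gray
  parser black
  utils gray
    cache gray
      cache→core: core black — skip
      io gray
        io→core: core black — skip
        opt gray
          opt→core: core black — skip
          opt→ui: ui is gray → back edge
First back edge: opt → ui.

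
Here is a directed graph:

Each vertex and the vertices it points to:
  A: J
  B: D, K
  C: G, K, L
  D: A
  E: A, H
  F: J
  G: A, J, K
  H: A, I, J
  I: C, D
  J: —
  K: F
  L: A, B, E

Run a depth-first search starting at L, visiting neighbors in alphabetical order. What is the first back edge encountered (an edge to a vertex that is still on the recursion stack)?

C→L

DFS from L (visiting neighbors in alphabetical order); mark gray on enter, black on exit:
L gray
  A gray
    J gray
    J black
  A black
  B gray
    D gray
      D→A: A black — skip
    D black
    K gray
      F gray
        F→J: J black — skip
      F black
    K black
  B black
  E gray
    E→A: A black — skip
    H gray
      H→A: A black — skip
      I gray
        C gray
          G gray
            G→A: A black — skip
            G→J: J black — skip
            G→K: K black — skip
          G black
          C→K: K black — skip
          C→L: L is gray → back edge
First back edge: C → L.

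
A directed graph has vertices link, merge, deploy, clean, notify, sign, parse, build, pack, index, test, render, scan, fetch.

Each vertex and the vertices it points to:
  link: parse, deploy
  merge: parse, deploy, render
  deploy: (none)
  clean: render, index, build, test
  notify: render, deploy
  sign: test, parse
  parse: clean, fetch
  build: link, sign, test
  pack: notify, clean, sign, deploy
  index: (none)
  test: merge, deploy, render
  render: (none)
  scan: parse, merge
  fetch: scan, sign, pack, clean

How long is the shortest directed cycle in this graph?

3

For each vertex v, BFS finds the shortest path from v back to v.
The shortest such closed walk is fetch → sign → parse → fetch, length 3.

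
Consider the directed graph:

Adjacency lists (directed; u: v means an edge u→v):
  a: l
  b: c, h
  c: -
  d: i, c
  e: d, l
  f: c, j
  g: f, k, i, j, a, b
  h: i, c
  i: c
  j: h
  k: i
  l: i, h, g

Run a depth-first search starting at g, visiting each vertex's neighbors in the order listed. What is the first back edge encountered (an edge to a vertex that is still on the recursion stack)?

l->g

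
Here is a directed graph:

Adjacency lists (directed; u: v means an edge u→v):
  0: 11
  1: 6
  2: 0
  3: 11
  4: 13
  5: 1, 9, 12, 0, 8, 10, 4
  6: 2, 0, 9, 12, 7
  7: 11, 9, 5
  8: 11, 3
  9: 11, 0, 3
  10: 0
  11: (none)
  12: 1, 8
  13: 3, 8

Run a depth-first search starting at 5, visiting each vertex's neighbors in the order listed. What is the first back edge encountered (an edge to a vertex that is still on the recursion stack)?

12->1

DFS from 5 (visiting each vertex's neighbors in the order listed); mark gray on enter, black on exit:
5 gray
  1 gray
    6 gray
      2 gray
        0 gray
          11 gray
          11 black
        0 black
      2 black
      6→0: 0 black — skip
      9 gray
        9→11: 11 black — skip
        9→0: 0 black — skip
        3 gray
          3→11: 11 black — skip
        3 black
      9 black
      12 gray
        12→1: 1 is gray → back edge
First back edge: 12 → 1.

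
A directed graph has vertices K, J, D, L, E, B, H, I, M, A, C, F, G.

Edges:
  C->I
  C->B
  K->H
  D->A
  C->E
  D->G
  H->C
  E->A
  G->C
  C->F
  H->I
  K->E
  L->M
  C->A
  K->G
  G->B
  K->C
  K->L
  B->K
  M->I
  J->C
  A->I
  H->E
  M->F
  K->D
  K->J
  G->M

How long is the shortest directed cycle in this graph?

For each vertex v, BFS finds the shortest path from v back to v.
The shortest such closed walk is G → B → K → G, length 3.

3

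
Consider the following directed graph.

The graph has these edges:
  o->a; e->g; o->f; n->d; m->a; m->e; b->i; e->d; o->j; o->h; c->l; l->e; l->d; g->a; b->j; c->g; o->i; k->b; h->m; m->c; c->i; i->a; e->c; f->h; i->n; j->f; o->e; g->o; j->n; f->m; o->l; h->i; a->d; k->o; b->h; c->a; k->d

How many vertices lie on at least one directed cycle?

A vertex is on a directed cycle iff it belongs to a strongly connected component of size ≥ 2 (or has a self-loop).
The vertices on cycles are {c, e, f, g, h, j, l, m, o} — 9 in total.

9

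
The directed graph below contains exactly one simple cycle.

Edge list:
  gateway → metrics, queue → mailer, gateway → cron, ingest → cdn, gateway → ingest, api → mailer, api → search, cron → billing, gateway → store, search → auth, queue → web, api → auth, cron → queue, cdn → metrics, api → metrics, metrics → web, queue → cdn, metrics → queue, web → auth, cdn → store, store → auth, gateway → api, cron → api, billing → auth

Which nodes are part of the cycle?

DFS with gray/black marking from cdn:
cdn gray
  store gray
    auth gray
    auth black
  store black
  metrics gray
    web gray
      web→auth: auth black — skip
    web black
    queue gray
      queue→web: web black — skip
      mailer gray
      mailer black
      queue→cdn: cdn is gray → back edge
Back edge closes the cycle cdn → metrics → queue → cdn; its vertices are {cdn, queue, metrics}.

cdn, queue, metrics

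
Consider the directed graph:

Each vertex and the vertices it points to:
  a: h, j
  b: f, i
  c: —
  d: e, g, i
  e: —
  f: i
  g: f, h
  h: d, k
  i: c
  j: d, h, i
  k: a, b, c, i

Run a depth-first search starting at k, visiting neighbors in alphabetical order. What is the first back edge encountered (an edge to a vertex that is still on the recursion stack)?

g->h

DFS from k (visiting neighbors in alphabetical order); mark gray on enter, black on exit:
k gray
  a gray
    h gray
      d gray
        e gray
        e black
        g gray
          f gray
            i gray
              c gray
              c black
            i black
          f black
          g→h: h is gray → back edge
First back edge: g → h.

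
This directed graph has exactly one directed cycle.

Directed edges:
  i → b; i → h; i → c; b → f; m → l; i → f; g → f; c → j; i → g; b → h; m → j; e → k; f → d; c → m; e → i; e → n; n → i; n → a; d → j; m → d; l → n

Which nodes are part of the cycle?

c, i, l, m, n

DFS with gray/black marking from n:
n gray
  i gray
    g gray
      f gray
        d gray
          j gray
          j black
        d black
      f black
    g black
    c gray
      c→j: j black — skip
      m gray
        m→d: d black — skip
        m→j: j black — skip
        l gray
          l→n: n is gray → back edge
Back edge closes the cycle n → i → c → m → l → n; its vertices are {c, i, l, m, n}.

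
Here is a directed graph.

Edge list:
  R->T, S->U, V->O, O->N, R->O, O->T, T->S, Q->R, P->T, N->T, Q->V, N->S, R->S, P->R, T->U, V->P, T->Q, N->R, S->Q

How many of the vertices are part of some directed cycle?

A vertex is on a directed cycle iff it belongs to a strongly connected component of size ≥ 2 (or has a self-loop).
The vertices on cycles are {N, O, P, Q, R, S, T, V} — 8 in total.

8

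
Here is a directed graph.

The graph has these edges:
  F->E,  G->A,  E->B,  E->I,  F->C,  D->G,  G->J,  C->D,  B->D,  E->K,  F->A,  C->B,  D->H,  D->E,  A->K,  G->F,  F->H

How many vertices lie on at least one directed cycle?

6

A vertex is on a directed cycle iff it belongs to a strongly connected component of size ≥ 2 (or has a self-loop).
The vertices on cycles are {B, C, D, E, F, G} — 6 in total.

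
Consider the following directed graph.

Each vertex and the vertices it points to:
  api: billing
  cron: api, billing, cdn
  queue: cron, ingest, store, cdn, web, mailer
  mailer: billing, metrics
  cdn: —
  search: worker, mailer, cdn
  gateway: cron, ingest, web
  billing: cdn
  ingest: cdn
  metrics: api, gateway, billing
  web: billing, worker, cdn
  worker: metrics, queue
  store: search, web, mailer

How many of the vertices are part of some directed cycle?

A vertex is on a directed cycle iff it belongs to a strongly connected component of size ≥ 2 (or has a self-loop).
The vertices on cycles are {web, queue, store, mailer, search, worker, gateway, metrics} — 8 in total.

8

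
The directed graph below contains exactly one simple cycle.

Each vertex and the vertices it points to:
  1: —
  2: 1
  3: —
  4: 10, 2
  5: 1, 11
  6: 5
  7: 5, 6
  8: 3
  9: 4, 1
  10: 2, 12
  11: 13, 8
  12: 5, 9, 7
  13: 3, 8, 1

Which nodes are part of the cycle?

4, 9, 10, 12

DFS with gray/black marking from 12:
12 gray
  5 gray
    1 gray
    1 black
    11 gray
      13 gray
        3 gray
        3 black
        8 gray
          8→3: 3 black — skip
        8 black
        13→1: 1 black — skip
      13 black
      11→8: 8 black — skip
    11 black
  5 black
  9 gray
    4 gray
      10 gray
        2 gray
          2→1: 1 black — skip
        2 black
        10→12: 12 is gray → back edge
Back edge closes the cycle 12 → 9 → 4 → 10 → 12; its vertices are {4, 9, 10, 12}.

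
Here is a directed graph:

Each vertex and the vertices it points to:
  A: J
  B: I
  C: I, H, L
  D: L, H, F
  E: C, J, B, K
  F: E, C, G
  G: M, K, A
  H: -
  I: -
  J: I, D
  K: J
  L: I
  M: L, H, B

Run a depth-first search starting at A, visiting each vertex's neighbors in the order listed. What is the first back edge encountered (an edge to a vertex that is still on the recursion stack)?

E->J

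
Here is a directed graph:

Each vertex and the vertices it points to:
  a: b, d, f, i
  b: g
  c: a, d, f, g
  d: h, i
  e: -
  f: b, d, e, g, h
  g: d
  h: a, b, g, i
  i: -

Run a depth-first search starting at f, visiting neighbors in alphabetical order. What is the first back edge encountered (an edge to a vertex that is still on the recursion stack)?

a→b

DFS from f (visiting neighbors in alphabetical order); mark gray on enter, black on exit:
f gray
  b gray
    g gray
      d gray
        h gray
          a gray
            a→b: b is gray → back edge
First back edge: a → b.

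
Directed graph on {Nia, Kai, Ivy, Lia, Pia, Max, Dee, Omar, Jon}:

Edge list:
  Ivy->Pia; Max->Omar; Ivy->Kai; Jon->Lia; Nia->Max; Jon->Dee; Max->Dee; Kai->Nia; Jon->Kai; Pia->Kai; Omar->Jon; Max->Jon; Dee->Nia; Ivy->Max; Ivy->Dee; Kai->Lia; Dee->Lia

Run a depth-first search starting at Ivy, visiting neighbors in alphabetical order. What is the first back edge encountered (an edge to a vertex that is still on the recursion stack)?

Max→Dee

DFS from Ivy (visiting neighbors in alphabetical order); mark gray on enter, black on exit:
Ivy gray
  Dee gray
    Lia gray
    Lia black
    Nia gray
      Max gray
        Max→Dee: Dee is gray → back edge
First back edge: Max → Dee.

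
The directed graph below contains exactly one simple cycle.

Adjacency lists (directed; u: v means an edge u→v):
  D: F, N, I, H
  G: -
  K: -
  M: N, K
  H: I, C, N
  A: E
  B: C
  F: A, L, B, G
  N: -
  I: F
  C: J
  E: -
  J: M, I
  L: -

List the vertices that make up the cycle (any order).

B, C, F, I, J

DFS with gray/black marking from F:
F gray
  A gray
    E gray
    E black
  A black
  L gray
  L black
  B gray
    C gray
      J gray
        M gray
          N gray
          N black
          K gray
          K black
        M black
        I gray
          I→F: F is gray → back edge
Back edge closes the cycle F → B → C → J → I → F; its vertices are {B, C, F, I, J}.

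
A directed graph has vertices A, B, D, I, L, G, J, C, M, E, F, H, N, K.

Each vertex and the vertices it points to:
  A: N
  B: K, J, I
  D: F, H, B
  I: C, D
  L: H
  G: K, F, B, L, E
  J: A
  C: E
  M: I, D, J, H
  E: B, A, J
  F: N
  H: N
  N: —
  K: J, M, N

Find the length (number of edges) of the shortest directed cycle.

For each vertex v, BFS finds the shortest path from v back to v.
The shortest such closed walk is B → I → D → B, length 3.

3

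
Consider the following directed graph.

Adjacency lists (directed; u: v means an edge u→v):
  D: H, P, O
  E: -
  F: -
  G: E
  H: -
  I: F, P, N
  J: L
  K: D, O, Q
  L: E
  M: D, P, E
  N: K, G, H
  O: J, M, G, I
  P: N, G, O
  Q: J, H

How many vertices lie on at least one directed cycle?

7

A vertex is on a directed cycle iff it belongs to a strongly connected component of size ≥ 2 (or has a self-loop).
The vertices on cycles are {D, I, K, M, N, O, P} — 7 in total.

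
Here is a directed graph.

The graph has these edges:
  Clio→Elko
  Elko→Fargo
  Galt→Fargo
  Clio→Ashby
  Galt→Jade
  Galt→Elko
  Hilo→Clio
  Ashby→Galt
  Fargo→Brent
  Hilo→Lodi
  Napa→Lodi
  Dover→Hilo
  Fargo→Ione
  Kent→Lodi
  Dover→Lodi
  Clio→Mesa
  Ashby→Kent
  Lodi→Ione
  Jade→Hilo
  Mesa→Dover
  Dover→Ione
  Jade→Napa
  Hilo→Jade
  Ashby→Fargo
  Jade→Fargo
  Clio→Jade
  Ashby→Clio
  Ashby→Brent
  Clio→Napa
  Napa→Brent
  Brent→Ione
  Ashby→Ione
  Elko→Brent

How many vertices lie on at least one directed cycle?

7

A vertex is on a directed cycle iff it belongs to a strongly connected component of size ≥ 2 (or has a self-loop).
The vertices on cycles are {Clio, Galt, Hilo, Jade, Mesa, Ashby, Dover} — 7 in total.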